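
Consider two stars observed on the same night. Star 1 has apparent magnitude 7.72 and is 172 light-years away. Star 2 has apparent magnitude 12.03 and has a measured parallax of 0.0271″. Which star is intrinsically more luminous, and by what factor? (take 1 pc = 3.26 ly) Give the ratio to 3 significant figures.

Star 1 is more luminous, by a factor of 108.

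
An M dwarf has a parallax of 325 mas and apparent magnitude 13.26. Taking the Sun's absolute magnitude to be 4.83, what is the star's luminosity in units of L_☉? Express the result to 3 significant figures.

d = 1/p = 1000/325 mas = 3.077 pc
M = m − 5 log₁₀ d + 5 = 13.26 − 5·0.4881 + 5 = 15.819
M − M_☉ = 15.819 − 4.83 = 10.989
L/L_☉ = 10^(−0.4 × 10.989) = 4.020×10^-5

L/L_☉ ≈ 4.02×10^-5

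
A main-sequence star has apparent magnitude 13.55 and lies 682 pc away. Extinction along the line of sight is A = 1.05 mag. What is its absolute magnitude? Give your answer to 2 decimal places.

M ≈ 3.33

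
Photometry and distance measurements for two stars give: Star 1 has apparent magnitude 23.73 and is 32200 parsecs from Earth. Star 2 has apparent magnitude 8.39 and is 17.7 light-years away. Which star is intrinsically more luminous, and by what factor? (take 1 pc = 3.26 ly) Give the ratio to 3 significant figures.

Star 1: M = m − 5 log₁₀ d + 5 = 23.73 − 5·4.5079 + 5 = 6.191
Star 2: d = 17.7 ly / 3.26 = 5.429 pc
Star 2: M = m − 5 log₁₀ d + 5 = 8.39 − 5·0.7348 + 5 = 9.716
ΔM = M_1 − M_2 = 6.191 − (9.716) = -3.526; smaller M is more luminous → Star 1.
L ratio = 10^(0.4 |ΔM|) = 10^1.410 = 25.72

Star 1 is more luminous, by a factor of 25.7.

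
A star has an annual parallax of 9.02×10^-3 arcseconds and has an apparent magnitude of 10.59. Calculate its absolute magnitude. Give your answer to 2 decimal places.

M ≈ 5.37

d = 1/p = 1/9.02×10^-3″ = 110.9 pc
5 log₁₀(d/10 pc) = 5 log₁₀(110.9) − 5 = 5.224
M = m − 5 log₁₀(d/10) = 10.59 − 5.224 = 5.366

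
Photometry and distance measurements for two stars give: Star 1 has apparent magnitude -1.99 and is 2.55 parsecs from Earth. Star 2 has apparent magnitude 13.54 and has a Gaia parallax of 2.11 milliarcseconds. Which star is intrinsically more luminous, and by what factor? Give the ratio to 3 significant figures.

Star 1 is more luminous, by a factor of 47.2.

Star 1: M = m − 5 log₁₀ d + 5 = -1.99 − 5·0.4065 + 5 = 0.977
Star 2: p = 2.11 mas = 2.11×10^-3″ → d = 1/p = 473.9 pc
Star 2: M = m − 5 log₁₀ d + 5 = 13.54 − 5·2.6757 + 5 = 5.161
ΔM = M_1 − M_2 = 0.977 − (5.161) = -4.184; smaller M is more luminous → Star 1.
L ratio = 10^(0.4 |ΔM|) = 10^1.674 = 47.17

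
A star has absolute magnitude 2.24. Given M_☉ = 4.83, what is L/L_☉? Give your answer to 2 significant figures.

M − M_☉ = 2.24 − 4.83 = -2.590
L/L_☉ = 10^(−0.4 (M − M_☉)) = 10^1.036 = 10.86

L/L_☉ ≈ 11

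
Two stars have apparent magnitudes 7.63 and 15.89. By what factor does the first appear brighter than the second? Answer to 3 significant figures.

Magnitude difference = -8.26
Flux ratio = 10^(−0.4 Δm) = 10^(−0.4 × -8.26) = 10^3.304 = 2014

2010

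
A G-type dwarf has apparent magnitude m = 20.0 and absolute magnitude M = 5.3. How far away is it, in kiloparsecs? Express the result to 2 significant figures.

μ = m − M = 14.700
m − M = 5 log₁₀ d − 5
log₁₀ d = (m − M)/5 + 1 = 3.9400
d = 10^3.9400 = 8710 pc
= 8.710 kpc

d ≈ 8.7 kpc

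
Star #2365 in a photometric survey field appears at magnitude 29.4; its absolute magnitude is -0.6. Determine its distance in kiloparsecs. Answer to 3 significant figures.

d ≈ 10000 kpc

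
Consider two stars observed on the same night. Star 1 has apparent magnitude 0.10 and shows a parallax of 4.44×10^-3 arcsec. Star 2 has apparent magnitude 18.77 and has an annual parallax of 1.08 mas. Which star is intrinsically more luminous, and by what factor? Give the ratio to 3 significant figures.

Star 1: d = 1/p = 1/4.44×10^-3″ = 225.2 pc
Star 1: M = m − 5 log₁₀ d + 5 = 0.10 − 5·2.3526 + 5 = -6.663
Star 2: p = 1.08 mas = 1.08×10^-3″ → d = 1/p = 925.9 pc
Star 2: M = m − 5 log₁₀ d + 5 = 18.77 − 5·2.9666 + 5 = 8.937
ΔM = M_1 − M_2 = -6.663 − (8.937) = -15.600; smaller M is more luminous → Star 1.
L ratio = 10^(0.4 |ΔM|) = 10^6.240 = 1.738×10^6

Star 1 is more luminous, by a factor of 1.74×10^6.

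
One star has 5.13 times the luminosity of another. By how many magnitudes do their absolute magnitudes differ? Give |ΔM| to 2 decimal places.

|ΔM| ≈ 1.78

Pogson: ΔM = −2.5 log₁₀(ratio) = −2.5 log₁₀(5.13) = −2.5 × 0.7101 = -1.775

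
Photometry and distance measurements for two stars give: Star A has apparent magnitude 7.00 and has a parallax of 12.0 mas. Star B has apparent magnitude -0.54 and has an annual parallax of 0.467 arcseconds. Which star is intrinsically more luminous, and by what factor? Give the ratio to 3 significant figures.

Star A: p = 12.0 mas = 0.0120″ → d = 1/p = 83.33 pc
Star A: M = m − 5 log₁₀ d + 5 = 7.00 − 5·1.9208 + 5 = 2.396
Star B: d = 1/p = 1/0.467″ = 2.141 pc
Star B: M = m − 5 log₁₀ d + 5 = -0.54 − 5·0.3307 + 5 = 2.807
ΔM = M_A − M_B = 2.396 − (2.807) = -0.411; smaller M is more luminous → Star A.
L ratio = 10^(0.4 |ΔM|) = 10^0.164 = 1.460

Star A is more luminous, by a factor of 1.46.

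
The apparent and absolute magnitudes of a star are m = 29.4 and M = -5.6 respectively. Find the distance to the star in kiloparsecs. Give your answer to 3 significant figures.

d ≈ 100000 kpc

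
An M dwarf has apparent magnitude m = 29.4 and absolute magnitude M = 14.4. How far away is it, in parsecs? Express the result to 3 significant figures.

d ≈ 10000 pc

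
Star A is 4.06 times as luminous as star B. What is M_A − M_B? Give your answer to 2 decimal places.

M_A − M_B ≈ -1.52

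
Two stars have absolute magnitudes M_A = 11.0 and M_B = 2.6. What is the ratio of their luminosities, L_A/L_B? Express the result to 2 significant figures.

ΔM = M_A − M_B = 8.4
L_A/L_B = 10^(−0.4 ΔM) = 10^-3.360 = 4.365×10^-4

L_A/L_B ≈ 4.4×10^-4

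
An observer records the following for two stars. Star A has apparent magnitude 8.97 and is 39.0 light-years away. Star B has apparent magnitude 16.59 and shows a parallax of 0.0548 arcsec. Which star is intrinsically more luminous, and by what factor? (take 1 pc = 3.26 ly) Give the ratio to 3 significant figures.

Star A is more luminous, by a factor of 480.

Star A: d = 39.0 ly / 3.26 = 11.96 pc
Star A: M = m − 5 log₁₀ d + 5 = 8.97 − 5·1.0778 + 5 = 8.581
Star B: d = 1/p = 1/0.0548″ = 18.25 pc
Star B: M = m − 5 log₁₀ d + 5 = 16.59 − 5·1.2612 + 5 = 15.284
ΔM = M_A − M_B = 8.581 − (15.284) = -6.703; smaller M is more luminous → Star A.
L ratio = 10^(0.4 |ΔM|) = 10^2.681 = 480.0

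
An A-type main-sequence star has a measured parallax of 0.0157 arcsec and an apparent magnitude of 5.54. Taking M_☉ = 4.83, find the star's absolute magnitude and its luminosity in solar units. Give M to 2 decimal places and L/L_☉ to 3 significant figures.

d = 1/p = 1/0.0157″ = 63.69 pc
M = m − 5 log₁₀ d + 5 = 5.54 − 5·1.8041 + 5 = 1.519
M − M_☉ = 1.519 − 4.83 = -3.311
L/L_☉ = 10^(−0.4 × -3.311) = 21.10

M ≈ 1.52; L/L_☉ ≈ 21.1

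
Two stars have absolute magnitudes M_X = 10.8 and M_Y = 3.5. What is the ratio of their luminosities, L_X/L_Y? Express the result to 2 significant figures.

ΔM = M_X − M_Y = 7.3
L_X/L_Y = 10^(−0.4 ΔM) = 10^-2.920 = 1.202×10^-3

L_X/L_Y ≈ 1.2×10^-3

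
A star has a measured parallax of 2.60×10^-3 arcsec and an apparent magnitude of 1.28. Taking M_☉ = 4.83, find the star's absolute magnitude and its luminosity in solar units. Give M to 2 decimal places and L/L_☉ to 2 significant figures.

M ≈ -6.65; L/L_☉ ≈ 39000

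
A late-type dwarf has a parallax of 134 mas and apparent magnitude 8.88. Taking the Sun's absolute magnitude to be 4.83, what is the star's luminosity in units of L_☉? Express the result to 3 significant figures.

d = 1/p = 1000/134 mas = 7.463 pc
M = m − 5 log₁₀ d + 5 = 8.88 − 5·0.8729 + 5 = 9.516
M − M_☉ = 9.516 − 4.83 = 4.686
L/L_☉ = 10^(−0.4 × 4.686) = 0.01336

L/L_☉ ≈ 0.0134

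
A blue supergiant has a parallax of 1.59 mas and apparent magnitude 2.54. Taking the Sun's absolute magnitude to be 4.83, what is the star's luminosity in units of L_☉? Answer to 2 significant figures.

L/L_☉ ≈ 33000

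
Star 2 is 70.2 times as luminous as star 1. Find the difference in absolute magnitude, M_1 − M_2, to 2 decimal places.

M_1 − M_2 ≈ 4.62

Pogson: ΔM = −2.5 log₁₀(ratio) = −2.5 log₁₀(70.2) = −2.5 × 1.8463 = -4.616
Star 2 is brighter so has the smaller magnitude: M_1 − M_2 is positive.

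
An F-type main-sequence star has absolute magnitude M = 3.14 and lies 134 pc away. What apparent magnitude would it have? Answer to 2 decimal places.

m = M + 5 log₁₀ d − 5 = 3.14 + 5·2.1271 − 5 = 8.776

m ≈ 8.78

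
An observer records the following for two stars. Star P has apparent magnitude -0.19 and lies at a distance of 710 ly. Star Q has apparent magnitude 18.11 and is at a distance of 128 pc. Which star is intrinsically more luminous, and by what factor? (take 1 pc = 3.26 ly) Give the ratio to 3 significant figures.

Star P is more luminous, by a factor of 6.05×10^7.

Star P: d = 710 ly / 3.26 = 217.8 pc
Star P: M = m − 5 log₁₀ d + 5 = -0.19 − 5·2.3380 + 5 = -6.880
Star Q: M = m − 5 log₁₀ d + 5 = 18.11 − 5·2.1072 + 5 = 12.574
ΔM = M_P − M_Q = -6.880 − (12.574) = -19.454; smaller M is more luminous → Star P.
L ratio = 10^(0.4 |ΔM|) = 10^7.782 = 6.049×10^7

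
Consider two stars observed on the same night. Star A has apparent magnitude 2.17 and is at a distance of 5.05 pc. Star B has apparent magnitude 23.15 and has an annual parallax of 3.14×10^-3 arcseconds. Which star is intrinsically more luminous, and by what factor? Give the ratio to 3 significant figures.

Star A: M = m − 5 log₁₀ d + 5 = 2.17 − 5·0.7033 + 5 = 3.654
Star B: d = 1/p = 1/3.14×10^-3″ = 318.5 pc
Star B: M = m − 5 log₁₀ d + 5 = 23.15 − 5·2.5031 + 5 = 15.635
ΔM = M_A − M_B = 3.654 − (15.635) = -11.981; smaller M is more luminous → Star A.
L ratio = 10^(0.4 |ΔM|) = 10^4.792 = 62010

Star A is more luminous, by a factor of 62000.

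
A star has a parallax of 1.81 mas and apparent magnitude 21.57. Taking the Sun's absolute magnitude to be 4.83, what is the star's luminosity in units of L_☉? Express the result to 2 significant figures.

L/L_☉ ≈ 6.1×10^-4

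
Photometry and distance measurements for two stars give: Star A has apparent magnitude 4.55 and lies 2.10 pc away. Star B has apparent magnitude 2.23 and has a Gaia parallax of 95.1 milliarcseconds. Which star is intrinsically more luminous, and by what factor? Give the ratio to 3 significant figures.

Star A: M = m − 5 log₁₀ d + 5 = 4.55 − 5·0.3222 + 5 = 7.939
Star B: p = 95.1 mas = 0.0951″ → d = 1/p = 10.52 pc
Star B: M = m − 5 log₁₀ d + 5 = 2.23 − 5·1.0218 + 5 = 2.121
ΔM = M_A − M_B = 7.939 − (2.121) = 5.818; smaller M is more luminous → Star B.
L ratio = 10^(0.4 |ΔM|) = 10^2.327 = 212.4

Star B is more luminous, by a factor of 212.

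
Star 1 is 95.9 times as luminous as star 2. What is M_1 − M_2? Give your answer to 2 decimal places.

Pogson: ΔM = −2.5 log₁₀(ratio) = −2.5 log₁₀(95.9) = −2.5 × 1.9818 = -4.955
Star 1 is brighter, so it has the smaller magnitude: the difference is negative.

M_1 − M_2 ≈ -4.95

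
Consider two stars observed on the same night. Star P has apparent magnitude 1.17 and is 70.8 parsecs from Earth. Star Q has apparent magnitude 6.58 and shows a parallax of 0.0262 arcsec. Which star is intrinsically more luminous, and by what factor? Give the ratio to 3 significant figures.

Star P is more luminous, by a factor of 502.

Star P: M = m − 5 log₁₀ d + 5 = 1.17 − 5·1.8500 + 5 = -3.080
Star Q: d = 1/p = 1/0.0262″ = 38.17 pc
Star Q: M = m − 5 log₁₀ d + 5 = 6.58 − 5·1.5817 + 5 = 3.672
ΔM = M_P − M_Q = -3.080 − (3.672) = -6.752; smaller M is more luminous → Star P.
L ratio = 10^(0.4 |ΔM|) = 10^2.701 = 502.0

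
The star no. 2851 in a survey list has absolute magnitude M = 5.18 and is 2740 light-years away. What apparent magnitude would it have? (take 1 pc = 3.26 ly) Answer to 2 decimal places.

m ≈ 14.80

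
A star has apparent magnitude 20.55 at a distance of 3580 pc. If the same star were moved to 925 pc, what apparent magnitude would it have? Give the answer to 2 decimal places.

m ≈ 17.61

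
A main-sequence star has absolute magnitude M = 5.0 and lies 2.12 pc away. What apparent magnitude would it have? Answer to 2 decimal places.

m ≈ 1.63

m = M + 5 log₁₀ d − 5 = 5.0 + 5·0.3263 − 5 = 1.632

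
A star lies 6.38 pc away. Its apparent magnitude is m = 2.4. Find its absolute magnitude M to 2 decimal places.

5 log₁₀(d/10 pc) = 5 log₁₀(6.380) − 5 = -0.976
M = m − 5 log₁₀(d/10) = 2.4 + 0.976 = 3.376

M ≈ 3.38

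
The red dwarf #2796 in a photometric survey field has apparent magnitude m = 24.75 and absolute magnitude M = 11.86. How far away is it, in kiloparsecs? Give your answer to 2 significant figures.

d ≈ 3.8 kpc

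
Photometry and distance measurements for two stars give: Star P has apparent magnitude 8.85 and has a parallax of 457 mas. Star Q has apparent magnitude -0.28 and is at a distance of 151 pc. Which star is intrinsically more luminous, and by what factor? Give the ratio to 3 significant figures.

Star Q is more luminous, by a factor of 2.14×10^7.

Star P: p = 457 mas = 0.457″ → d = 1/p = 2.188 pc
Star P: M = m − 5 log₁₀ d + 5 = 8.85 − 5·0.3401 + 5 = 12.150
Star Q: M = m − 5 log₁₀ d + 5 = -0.28 − 5·2.1790 + 5 = -6.175
ΔM = M_P − M_Q = 12.150 − (-6.175) = 18.324; smaller M is more luminous → Star Q.
L ratio = 10^(0.4 |ΔM|) = 10^7.330 = 2.137×10^7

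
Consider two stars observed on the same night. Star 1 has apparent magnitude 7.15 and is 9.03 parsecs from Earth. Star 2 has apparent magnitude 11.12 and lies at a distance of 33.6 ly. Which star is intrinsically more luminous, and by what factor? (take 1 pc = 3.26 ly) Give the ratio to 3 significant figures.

Star 1 is more luminous, by a factor of 29.7.

Star 1: M = m − 5 log₁₀ d + 5 = 7.15 − 5·0.9557 + 5 = 7.372
Star 2: d = 33.6 ly / 3.26 = 10.31 pc
Star 2: M = m − 5 log₁₀ d + 5 = 11.12 − 5·1.0131 + 5 = 11.054
ΔM = M_1 − M_2 = 7.372 − (11.054) = -3.683; smaller M is more luminous → Star 1.
L ratio = 10^(0.4 |ΔM|) = 10^1.473 = 29.73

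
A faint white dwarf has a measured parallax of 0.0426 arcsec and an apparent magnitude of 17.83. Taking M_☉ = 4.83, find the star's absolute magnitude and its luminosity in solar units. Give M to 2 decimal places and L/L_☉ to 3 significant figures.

M ≈ 15.98; L/L_☉ ≈ 3.48×10^-5

d = 1/p = 1/0.0426″ = 23.47 pc
M = m − 5 log₁₀ d + 5 = 17.83 − 5·1.3706 + 5 = 15.977
M − M_☉ = 15.977 − 4.83 = 11.147
L/L_☉ = 10^(−0.4 × 11.147) = 3.477×10^-5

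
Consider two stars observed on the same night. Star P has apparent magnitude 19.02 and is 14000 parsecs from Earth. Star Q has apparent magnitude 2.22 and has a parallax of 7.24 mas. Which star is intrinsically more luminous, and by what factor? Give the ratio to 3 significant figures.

Star P: M = m − 5 log₁₀ d + 5 = 19.02 − 5·4.1461 + 5 = 3.289
Star Q: p = 7.24 mas = 7.24×10^-3″ → d = 1/p = 138.1 pc
Star Q: M = m − 5 log₁₀ d + 5 = 2.22 − 5·2.1403 + 5 = -3.481
ΔM = M_P − M_Q = 3.289 − (-3.481) = 6.771; smaller M is more luminous → Star Q.
L ratio = 10^(0.4 |ΔM|) = 10^2.708 = 510.8

Star Q is more luminous, by a factor of 511.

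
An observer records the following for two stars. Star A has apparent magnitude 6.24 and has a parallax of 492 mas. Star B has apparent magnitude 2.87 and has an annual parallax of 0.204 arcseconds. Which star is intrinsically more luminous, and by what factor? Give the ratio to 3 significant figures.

Star A: p = 492 mas = 0.492″ → d = 1/p = 2.033 pc
Star A: M = m − 5 log₁₀ d + 5 = 6.24 − 5·0.3080 + 5 = 9.700
Star B: d = 1/p = 1/0.204″ = 4.902 pc
Star B: M = m − 5 log₁₀ d + 5 = 2.87 − 5·0.6904 + 5 = 4.418
ΔM = M_A − M_B = 9.700 − (4.418) = 5.282; smaller M is more luminous → Star B.
L ratio = 10^(0.4 |ΔM|) = 10^2.113 = 129.6

Star B is more luminous, by a factor of 130.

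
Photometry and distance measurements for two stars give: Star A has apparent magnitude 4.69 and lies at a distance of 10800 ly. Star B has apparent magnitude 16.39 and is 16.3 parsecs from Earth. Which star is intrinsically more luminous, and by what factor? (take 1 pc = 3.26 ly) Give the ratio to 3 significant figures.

Star A: d = 10800 ly / 3.26 = 3313 pc
Star A: M = m − 5 log₁₀ d + 5 = 4.69 − 5·3.5202 + 5 = -7.911
Star B: M = m − 5 log₁₀ d + 5 = 16.39 − 5·1.2122 + 5 = 15.329
ΔM = M_A − M_B = -7.911 − (15.329) = -23.240; smaller M is more luminous → Star A.
L ratio = 10^(0.4 |ΔM|) = 10^9.296 = 1.977×10^9

Star A is more luminous, by a factor of 1.98×10^9.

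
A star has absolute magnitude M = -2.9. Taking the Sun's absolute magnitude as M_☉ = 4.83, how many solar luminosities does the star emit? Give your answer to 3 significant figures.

L/L_☉ ≈ 1240

M − M_☉ = -2.9 − 4.83 = -7.730
L/L_☉ = 10^(−0.4 (M − M_☉)) = 10^3.092 = 1236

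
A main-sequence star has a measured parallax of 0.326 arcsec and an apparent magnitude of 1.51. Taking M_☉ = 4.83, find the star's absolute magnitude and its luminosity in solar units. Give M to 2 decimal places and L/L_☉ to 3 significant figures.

d = 1/p = 1/0.326″ = 3.067 pc
M = m − 5 log₁₀ d + 5 = 1.51 − 5·0.4868 + 5 = 4.076
M − M_☉ = 4.076 − 4.83 = -0.754
L/L_☉ = 10^(−0.4 × -0.754) = 2.002

M ≈ 4.08; L/L_☉ ≈ 2.00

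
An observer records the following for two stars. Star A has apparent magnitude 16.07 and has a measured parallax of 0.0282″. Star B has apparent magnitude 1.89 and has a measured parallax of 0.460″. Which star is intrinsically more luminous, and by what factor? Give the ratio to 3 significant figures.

Star B is more luminous, by a factor of 1770.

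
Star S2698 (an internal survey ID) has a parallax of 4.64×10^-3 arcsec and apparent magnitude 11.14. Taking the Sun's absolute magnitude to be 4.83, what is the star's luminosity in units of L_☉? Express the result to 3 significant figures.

L/L_☉ ≈ 1.39

d = 1/p = 1/4.64×10^-3″ = 215.5 pc
M = m − 5 log₁₀ d + 5 = 11.14 − 5·2.3335 + 5 = 4.473
M − M_☉ = 4.473 − 4.83 = -0.357
L/L_☉ = 10^(−0.4 × -0.357) = 1.390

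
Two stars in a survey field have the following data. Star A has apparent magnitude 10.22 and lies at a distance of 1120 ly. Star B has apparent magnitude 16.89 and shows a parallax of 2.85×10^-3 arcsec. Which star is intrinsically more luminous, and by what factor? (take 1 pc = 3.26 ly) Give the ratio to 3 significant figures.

Star A is more luminous, by a factor of 446.

Star A: d = 1120 ly / 3.26 = 343.6 pc
Star A: M = m − 5 log₁₀ d + 5 = 10.22 − 5·2.5360 + 5 = 2.540
Star B: d = 1/p = 1/2.85×10^-3″ = 350.9 pc
Star B: M = m − 5 log₁₀ d + 5 = 16.89 − 5·2.5452 + 5 = 9.164
ΔM = M_A − M_B = 2.540 − (9.164) = -6.624; smaller M is more luminous → Star A.
L ratio = 10^(0.4 |ΔM|) = 10^2.650 = 446.4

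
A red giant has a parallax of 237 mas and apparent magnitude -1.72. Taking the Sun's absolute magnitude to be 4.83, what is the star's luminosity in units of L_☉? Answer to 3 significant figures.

d = 1/p = 1000/237 mas = 4.219 pc
M = m − 5 log₁₀ d + 5 = -1.72 − 5·0.6253 + 5 = 0.154
M − M_☉ = 0.154 − 4.83 = -4.676
L/L_☉ = 10^(−0.4 × -4.676) = 74.22

L/L_☉ ≈ 74.2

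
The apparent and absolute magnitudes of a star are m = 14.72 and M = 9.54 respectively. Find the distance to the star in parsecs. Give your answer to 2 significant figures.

d ≈ 110 pc

Distance modulus: m − M = 14.72 − (9.54) = 5.180
m − M = 5 log₁₀ d − 5
log₁₀ d = (m − M)/5 + 1 = 2.0360
d = 10^2.0360 = 108.6 pc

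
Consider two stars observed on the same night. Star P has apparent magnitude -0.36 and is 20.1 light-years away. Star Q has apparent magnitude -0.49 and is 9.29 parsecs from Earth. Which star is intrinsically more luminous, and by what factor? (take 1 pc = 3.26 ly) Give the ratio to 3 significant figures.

Star P: d = 20.1 ly / 3.26 = 6.166 pc
Star P: M = m − 5 log₁₀ d + 5 = -0.36 − 5·0.7900 + 5 = 0.690
Star Q: M = m − 5 log₁₀ d + 5 = -0.49 − 5·0.9680 + 5 = -0.330
ΔM = M_P − M_Q = 0.690 − (-0.330) = 1.020; smaller M is more luminous → Star Q.
L ratio = 10^(0.4 |ΔM|) = 10^0.408 = 2.559

Star Q is more luminous, by a factor of 2.56.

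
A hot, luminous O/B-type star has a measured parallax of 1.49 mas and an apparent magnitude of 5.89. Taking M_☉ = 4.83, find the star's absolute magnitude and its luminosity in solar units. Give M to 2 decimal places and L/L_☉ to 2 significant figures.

d = 1/p = 1000/1.49 mas = 671.1 pc
M = m − 5 log₁₀ d + 5 = 5.89 − 5·2.8268 + 5 = -3.244
M − M_☉ = -3.244 − 4.83 = -8.074
L/L_☉ = 10^(−0.4 × -8.074) = 1697

M ≈ -3.24; L/L_☉ ≈ 1700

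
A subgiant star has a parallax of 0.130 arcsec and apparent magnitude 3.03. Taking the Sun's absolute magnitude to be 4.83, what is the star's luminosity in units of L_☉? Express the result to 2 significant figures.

L/L_☉ ≈ 3.1

d = 1/p = 1/0.130″ = 7.692 pc
M = m − 5 log₁₀ d + 5 = 3.03 − 5·0.8861 + 5 = 3.600
M − M_☉ = 3.600 − 4.83 = -1.230
L/L_☉ = 10^(−0.4 × -1.230) = 3.105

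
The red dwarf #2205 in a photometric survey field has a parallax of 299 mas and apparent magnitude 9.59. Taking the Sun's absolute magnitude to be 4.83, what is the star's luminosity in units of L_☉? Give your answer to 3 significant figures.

L/L_☉ ≈ 1.40×10^-3

d = 1/p = 1000/299 mas = 3.344 pc
M = m − 5 log₁₀ d + 5 = 9.59 − 5·0.5243 + 5 = 11.968
M − M_☉ = 11.968 − 4.83 = 7.138
L/L_☉ = 10^(−0.4 × 7.138) = 1.395×10^-3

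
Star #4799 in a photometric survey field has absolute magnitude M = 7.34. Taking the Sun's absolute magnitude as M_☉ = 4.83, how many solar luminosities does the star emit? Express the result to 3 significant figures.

M − M_☉ = 7.34 − 4.83 = 2.510
L/L_☉ = 10^(−0.4 (M − M_☉)) = 10^-1.004 = 0.09908

L/L_☉ ≈ 0.0991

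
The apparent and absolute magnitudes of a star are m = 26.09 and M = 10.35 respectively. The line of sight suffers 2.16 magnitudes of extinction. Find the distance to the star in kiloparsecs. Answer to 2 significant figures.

m − M = 5 log₁₀(d/10 pc) + A  ⇒  26.09 − (10.35) − 2.16 = 5 log₁₀(d/10)
13.580 = 5 log₁₀(d/10)
log₁₀ d = (m − M − A)/5 + 1 = 3.7160
d = 10^3.7160 = 5200 pc
= 5.200 kpc

d ≈ 5.2 kpc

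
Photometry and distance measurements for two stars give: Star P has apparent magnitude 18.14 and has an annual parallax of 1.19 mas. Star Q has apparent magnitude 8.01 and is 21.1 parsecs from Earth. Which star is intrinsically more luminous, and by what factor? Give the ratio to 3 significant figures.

Star P: p = 1.19 mas = 1.19×10^-3″ → d = 1/p = 840.3 pc
Star P: M = m − 5 log₁₀ d + 5 = 18.14 − 5·2.9245 + 5 = 8.518
Star Q: M = m − 5 log₁₀ d + 5 = 8.01 − 5·1.3243 + 5 = 6.389
ΔM = M_P − M_Q = 8.518 − (6.389) = 2.129; smaller M is more luminous → Star Q.
L ratio = 10^(0.4 |ΔM|) = 10^0.852 = 7.107

Star Q is more luminous, by a factor of 7.11.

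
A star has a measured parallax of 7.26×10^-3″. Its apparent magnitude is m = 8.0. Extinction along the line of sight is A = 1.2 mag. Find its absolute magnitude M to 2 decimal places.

d = 1/p = 1/7.26×10^-3″ = 137.7 pc
5 log₁₀(d/10 pc) = 5 log₁₀(137.7) − 5 = 5.695
M = m − 5 log₁₀(d/10) − A = 8.0 − 5.695 − 1.2 = 1.105

M ≈ 1.10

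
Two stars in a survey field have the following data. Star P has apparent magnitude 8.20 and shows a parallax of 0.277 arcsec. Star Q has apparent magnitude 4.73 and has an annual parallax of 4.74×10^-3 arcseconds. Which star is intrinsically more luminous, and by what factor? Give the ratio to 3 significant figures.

Star P: d = 1/p = 1/0.277″ = 3.610 pc
Star P: M = m − 5 log₁₀ d + 5 = 8.20 − 5·0.5575 + 5 = 10.412
Star Q: d = 1/p = 1/4.74×10^-3″ = 211.0 pc
Star Q: M = m − 5 log₁₀ d + 5 = 4.73 − 5·2.3242 + 5 = -1.891
ΔM = M_P − M_Q = 10.412 − (-1.891) = 12.304; smaller M is more luminous → Star Q.
L ratio = 10^(0.4 |ΔM|) = 10^4.921 = 83450

Star Q is more luminous, by a factor of 83400.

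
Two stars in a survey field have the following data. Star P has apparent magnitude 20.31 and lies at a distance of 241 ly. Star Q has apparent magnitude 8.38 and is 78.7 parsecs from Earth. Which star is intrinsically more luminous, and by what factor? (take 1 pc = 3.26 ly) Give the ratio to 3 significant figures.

Star P: d = 241 ly / 3.26 = 73.93 pc
Star P: M = m − 5 log₁₀ d + 5 = 20.31 − 5·1.8688 + 5 = 15.966
Star Q: M = m − 5 log₁₀ d + 5 = 8.38 − 5·1.8960 + 5 = 3.900
ΔM = M_P − M_Q = 15.966 − (3.900) = 12.066; smaller M is more luminous → Star Q.
L ratio = 10^(0.4 |ΔM|) = 10^4.826 = 67040

Star Q is more luminous, by a factor of 67000.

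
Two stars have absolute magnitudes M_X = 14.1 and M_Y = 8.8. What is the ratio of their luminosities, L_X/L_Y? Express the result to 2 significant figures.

ΔM = M_X − M_Y = 5.3
L_X/L_Y = 10^(−0.4 ΔM) = 10^-2.120 = 7.586×10^-3

L_X/L_Y ≈ 7.6×10^-3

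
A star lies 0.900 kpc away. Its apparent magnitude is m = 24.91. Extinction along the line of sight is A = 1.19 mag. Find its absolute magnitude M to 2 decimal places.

M ≈ 13.95

d = 0.900 kpc = 900.0 pc
5 log₁₀(d/10 pc) = 5 log₁₀(900.0) − 5 = 9.771
M = m − 5 log₁₀(d/10) − A = 24.91 − 9.771 − 1.19 = 13.949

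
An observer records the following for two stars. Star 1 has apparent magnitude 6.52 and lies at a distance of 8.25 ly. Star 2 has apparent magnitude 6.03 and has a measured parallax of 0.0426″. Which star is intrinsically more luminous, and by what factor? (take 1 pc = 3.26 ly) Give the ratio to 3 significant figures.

Star 2 is more luminous, by a factor of 135.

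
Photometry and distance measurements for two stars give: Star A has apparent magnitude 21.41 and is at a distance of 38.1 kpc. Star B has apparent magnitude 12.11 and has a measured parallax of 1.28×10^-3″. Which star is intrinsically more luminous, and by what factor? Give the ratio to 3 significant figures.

Star A: d = 38.1 kpc = 38100 pc
Star A: M = m − 5 log₁₀ d + 5 = 21.41 − 5·4.5809 + 5 = 3.505
Star B: d = 1/p = 1/1.28×10^-3″ = 781.2 pc
Star B: M = m − 5 log₁₀ d + 5 = 12.11 − 5·2.8928 + 5 = 2.646
ΔM = M_A − M_B = 3.505 − (2.646) = 0.859; smaller M is more luminous → Star B.
L ratio = 10^(0.4 |ΔM|) = 10^0.344 = 2.207

Star B is more luminous, by a factor of 2.21.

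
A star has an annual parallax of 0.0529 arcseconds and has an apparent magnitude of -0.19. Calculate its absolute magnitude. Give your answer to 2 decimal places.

d = 1/p = 1/0.0529″ = 18.90 pc
5 log₁₀(d/10 pc) = 5 log₁₀(18.90) − 5 = 1.383
M = m − 5 log₁₀(d/10) = -0.19 − 1.383 = -1.573

M ≈ -1.57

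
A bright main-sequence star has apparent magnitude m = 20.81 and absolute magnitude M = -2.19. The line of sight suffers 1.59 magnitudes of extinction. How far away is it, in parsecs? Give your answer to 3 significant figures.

m − M = 5 log₁₀(d/10 pc) + A  ⇒  20.81 − (-2.19) − 1.59 = 5 log₁₀(d/10)
21.410 = 5 log₁₀(d/10)
log₁₀ d = (m − M − A)/5 + 1 = 5.2820
d = 10^5.2820 = 191400 pc

d ≈ 191000 pc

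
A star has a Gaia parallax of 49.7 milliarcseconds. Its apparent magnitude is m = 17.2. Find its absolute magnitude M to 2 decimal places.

p = 49.7 mas = 0.0497″ → d = 1/p = 20.12 pc
5 log₁₀(d/10 pc) = 5 log₁₀(20.12) − 5 = 1.518
M = m − 5 log₁₀(d/10) = 17.2 − 1.518 = 15.682

M ≈ 15.68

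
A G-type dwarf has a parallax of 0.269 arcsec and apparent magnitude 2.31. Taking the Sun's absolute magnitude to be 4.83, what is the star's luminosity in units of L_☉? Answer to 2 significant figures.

d = 1/p = 1/0.269″ = 3.717 pc
M = m − 5 log₁₀ d + 5 = 2.31 − 5·0.5702 + 5 = 4.459
M − M_☉ = 4.459 − 4.83 = -0.371
L/L_☉ = 10^(−0.4 × -0.371) = 1.408

L/L_☉ ≈ 1.4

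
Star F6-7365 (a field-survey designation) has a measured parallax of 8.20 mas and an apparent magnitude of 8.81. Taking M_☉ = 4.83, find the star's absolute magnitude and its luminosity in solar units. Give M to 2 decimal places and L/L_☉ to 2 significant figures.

M ≈ 3.38; L/L_☉ ≈ 3.8

d = 1/p = 1000/8.20 mas = 122.0 pc
M = m − 5 log₁₀ d + 5 = 8.81 − 5·2.0862 + 5 = 3.379
M − M_☉ = 3.379 − 4.83 = -1.451
L/L_☉ = 10^(−0.4 × -1.451) = 3.805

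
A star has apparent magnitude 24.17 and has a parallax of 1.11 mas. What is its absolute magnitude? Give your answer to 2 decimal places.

M ≈ 14.40

p = 1.11 mas = 1.11×10^-3″ → d = 1/p = 900.9 pc
5 log₁₀(d/10 pc) = 5 log₁₀(900.9) − 5 = 9.773
M = m − 5 log₁₀(d/10) = 24.17 − 9.773 = 14.397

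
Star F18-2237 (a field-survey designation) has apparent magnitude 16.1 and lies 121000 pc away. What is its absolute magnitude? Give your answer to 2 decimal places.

M ≈ -4.31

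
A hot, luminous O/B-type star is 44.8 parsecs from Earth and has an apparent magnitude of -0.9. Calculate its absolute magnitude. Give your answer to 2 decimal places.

M ≈ -4.16

5 log₁₀(d/10 pc) = 5 log₁₀(44.80) − 5 = 3.256
M = m − 5 log₁₀(d/10) = -0.9 − 3.256 = -4.156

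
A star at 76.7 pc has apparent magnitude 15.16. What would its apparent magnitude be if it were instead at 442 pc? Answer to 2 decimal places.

m ≈ 18.96

Flux ∝ 1/d², so Δm = 5 log₁₀(d₂/d₁) = 5 log₁₀(442/76.7) = 3.803
m₂ = m₁ + Δm = 15.16 + (3.803) = 18.963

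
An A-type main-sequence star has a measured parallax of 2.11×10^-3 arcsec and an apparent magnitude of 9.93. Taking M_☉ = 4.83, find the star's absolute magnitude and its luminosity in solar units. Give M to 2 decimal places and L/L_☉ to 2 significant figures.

d = 1/p = 1/2.11×10^-3″ = 473.9 pc
M = m − 5 log₁₀ d + 5 = 9.93 − 5·2.6757 + 5 = 1.551
M − M_☉ = 1.551 − 4.83 = -3.279
L/L_☉ = 10^(−0.4 × -3.279) = 20.48

M ≈ 1.55; L/L_☉ ≈ 20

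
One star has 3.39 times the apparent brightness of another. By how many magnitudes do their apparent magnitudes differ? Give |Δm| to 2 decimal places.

Pogson: Δm = −2.5 log₁₀(ratio) = −2.5 log₁₀(3.39) = −2.5 × 0.5302 = -1.325

|Δm| ≈ 1.33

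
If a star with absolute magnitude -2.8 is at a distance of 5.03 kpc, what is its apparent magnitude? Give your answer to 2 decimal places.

m ≈ 10.71

d = 5.03 kpc = 5030 pc
m = M + 5 log₁₀ d − 5 = -2.8 + 5·3.7016 − 5 = 10.708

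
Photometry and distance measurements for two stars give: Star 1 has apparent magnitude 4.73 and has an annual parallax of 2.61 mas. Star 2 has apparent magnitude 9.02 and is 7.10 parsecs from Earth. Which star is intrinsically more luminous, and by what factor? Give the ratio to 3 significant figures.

Star 1 is more luminous, by a factor of 151000.

Star 1: p = 2.61 mas = 2.61×10^-3″ → d = 1/p = 383.1 pc
Star 1: M = m − 5 log₁₀ d + 5 = 4.73 − 5·2.5834 + 5 = -3.187
Star 2: M = m − 5 log₁₀ d + 5 = 9.02 − 5·0.8513 + 5 = 9.764
ΔM = M_1 − M_2 = -3.187 − (9.764) = -12.951; smaller M is more luminous → Star 1.
L ratio = 10^(0.4 |ΔM|) = 10^5.180 = 151400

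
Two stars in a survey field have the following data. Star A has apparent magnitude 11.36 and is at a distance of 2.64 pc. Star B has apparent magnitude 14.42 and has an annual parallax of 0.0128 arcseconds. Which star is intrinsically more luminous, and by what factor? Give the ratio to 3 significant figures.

Star B is more luminous, by a factor of 52.3.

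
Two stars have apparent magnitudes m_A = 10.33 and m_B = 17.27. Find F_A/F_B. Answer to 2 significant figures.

Magnitude difference = -6.94
Flux ratio = 10^(−0.4 Δm) = 10^(−0.4 × -6.94) = 10^2.776 = 597.0

F_A/F_B ≈ 600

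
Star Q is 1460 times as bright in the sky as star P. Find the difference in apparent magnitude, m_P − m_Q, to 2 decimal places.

m_P − m_Q ≈ 7.91

Pogson: Δm = −2.5 log₁₀(ratio) = −2.5 log₁₀(1460) = −2.5 × 3.1644 = -7.911
Star Q is brighter so has the smaller magnitude: m_P − m_Q is positive.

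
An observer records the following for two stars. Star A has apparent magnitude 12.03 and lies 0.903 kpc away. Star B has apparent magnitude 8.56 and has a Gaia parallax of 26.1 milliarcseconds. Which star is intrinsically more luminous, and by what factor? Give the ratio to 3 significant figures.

Star A: d = 0.903 kpc = 903.0 pc
Star A: M = m − 5 log₁₀ d + 5 = 12.03 − 5·2.9557 + 5 = 2.252
Star B: p = 26.1 mas = 0.0261″ → d = 1/p = 38.31 pc
Star B: M = m − 5 log₁₀ d + 5 = 8.56 − 5·1.5834 + 5 = 5.643
ΔM = M_A − M_B = 2.252 − (5.643) = -3.392; smaller M is more luminous → Star A.
L ratio = 10^(0.4 |ΔM|) = 10^1.357 = 22.73

Star A is more luminous, by a factor of 22.7.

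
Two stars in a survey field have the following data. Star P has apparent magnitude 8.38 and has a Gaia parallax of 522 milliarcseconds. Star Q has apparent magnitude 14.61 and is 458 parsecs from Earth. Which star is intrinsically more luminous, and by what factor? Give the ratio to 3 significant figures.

Star P: p = 522 mas = 0.522″ → d = 1/p = 1.916 pc
Star P: M = m − 5 log₁₀ d + 5 = 8.38 − 5·0.2823 + 5 = 11.968
Star Q: M = m − 5 log₁₀ d + 5 = 14.61 − 5·2.6609 + 5 = 6.306
ΔM = M_P − M_Q = 11.968 − (6.306) = 5.663; smaller M is more luminous → Star Q.
L ratio = 10^(0.4 |ΔM|) = 10^2.265 = 184.1

Star Q is more luminous, by a factor of 184.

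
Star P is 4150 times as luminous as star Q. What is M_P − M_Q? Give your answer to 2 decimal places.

M_P − M_Q ≈ -9.05

Pogson: ΔM = −2.5 log₁₀(ratio) = −2.5 log₁₀(4150) = −2.5 × 3.6180 = -9.045
Star P is brighter, so it has the smaller magnitude: the difference is negative.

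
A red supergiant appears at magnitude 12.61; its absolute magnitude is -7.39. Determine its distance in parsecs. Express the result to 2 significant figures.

d ≈ 100000 pc

Distance modulus: m − M = 12.61 − (-7.39) = 20.000
m − M = 5 log₁₀ d − 5
log₁₀ d = (m − M)/5 + 1 = 5.0000
d = 10^5.0000 = 100000 pc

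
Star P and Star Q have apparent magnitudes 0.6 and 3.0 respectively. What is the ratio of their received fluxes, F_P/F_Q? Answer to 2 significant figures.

F_P/F_Q ≈ 9.1

Magnitude difference = -2.4
Flux ratio = 10^(−0.4 Δm) = 10^(−0.4 × -2.4) = 10^0.960 = 9.120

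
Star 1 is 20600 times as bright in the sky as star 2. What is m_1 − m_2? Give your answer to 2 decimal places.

Pogson: Δm = −2.5 log₁₀(ratio) = −2.5 log₁₀(20600) = −2.5 × 4.3139 = -10.785
Star 1 is brighter, so it has the smaller magnitude: the difference is negative.

m_1 − m_2 ≈ -10.78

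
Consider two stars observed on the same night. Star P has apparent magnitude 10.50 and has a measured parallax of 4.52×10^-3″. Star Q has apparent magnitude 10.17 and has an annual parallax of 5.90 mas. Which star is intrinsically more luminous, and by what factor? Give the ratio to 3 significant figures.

Star P: d = 1/p = 1/4.52×10^-3″ = 221.2 pc
Star P: M = m − 5 log₁₀ d + 5 = 10.50 − 5·2.3449 + 5 = 3.776
Star Q: p = 5.90 mas = 5.90×10^-3″ → d = 1/p = 169.5 pc
Star Q: M = m − 5 log₁₀ d + 5 = 10.17 − 5·2.2291 + 5 = 4.024
ΔM = M_P − M_Q = 3.776 − (4.024) = -0.249; smaller M is more luminous → Star P.
L ratio = 10^(0.4 |ΔM|) = 10^0.099 = 1.257

Star P is more luminous, by a factor of 1.26.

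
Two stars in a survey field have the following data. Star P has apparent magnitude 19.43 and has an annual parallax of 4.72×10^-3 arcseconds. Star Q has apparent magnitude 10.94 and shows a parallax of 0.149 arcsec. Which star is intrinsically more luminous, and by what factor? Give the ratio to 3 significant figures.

Star Q is more luminous, by a factor of 2.50.

Star P: d = 1/p = 1/4.72×10^-3″ = 211.9 pc
Star P: M = m − 5 log₁₀ d + 5 = 19.43 − 5·2.3261 + 5 = 12.800
Star Q: d = 1/p = 1/0.149″ = 6.711 pc
Star Q: M = m − 5 log₁₀ d + 5 = 10.94 − 5·0.8268 + 5 = 11.806
ΔM = M_P − M_Q = 12.800 − (11.806) = 0.994; smaller M is more luminous → Star Q.
L ratio = 10^(0.4 |ΔM|) = 10^0.398 = 2.498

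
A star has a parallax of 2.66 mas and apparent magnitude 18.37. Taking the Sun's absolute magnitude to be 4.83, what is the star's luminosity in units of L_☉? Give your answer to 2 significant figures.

L/L_☉ ≈ 5.4×10^-3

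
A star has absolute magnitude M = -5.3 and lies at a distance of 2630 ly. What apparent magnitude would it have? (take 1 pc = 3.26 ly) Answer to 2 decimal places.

m ≈ 4.23

d = 2630 ly / 3.26 = 806.7 pc
m = M + 5 log₁₀ d − 5 = -5.3 + 5·2.9067 − 5 = 4.234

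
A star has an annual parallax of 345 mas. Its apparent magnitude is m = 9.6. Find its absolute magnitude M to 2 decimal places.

M ≈ 12.29

p = 345 mas = 0.345″ → d = 1/p = 2.899 pc
5 log₁₀(d/10 pc) = 5 log₁₀(2.899) − 5 = -2.689
M = m − 5 log₁₀(d/10) = 9.6 + 2.689 = 12.289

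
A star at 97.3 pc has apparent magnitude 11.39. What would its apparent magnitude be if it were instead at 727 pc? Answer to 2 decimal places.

m ≈ 15.76

Flux ∝ 1/d², so Δm = 5 log₁₀(d₂/d₁) = 5 log₁₀(727/97.3) = 4.367
m₂ = m₁ + Δm = 11.39 + (4.367) = 15.757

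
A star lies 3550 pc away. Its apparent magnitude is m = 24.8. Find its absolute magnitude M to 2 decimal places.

M ≈ 12.05

5 log₁₀(d/10 pc) = 5 log₁₀(3550) − 5 = 12.751
M = m − 5 log₁₀(d/10) = 24.8 − 12.751 = 12.049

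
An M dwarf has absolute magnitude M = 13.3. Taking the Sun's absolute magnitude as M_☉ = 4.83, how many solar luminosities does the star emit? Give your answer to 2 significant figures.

M − M_☉ = 13.3 − 4.83 = 8.470
L/L_☉ = 10^(−0.4 (M − M_☉)) = 10^-3.388 = 4.093×10^-4

L/L_☉ ≈ 4.1×10^-4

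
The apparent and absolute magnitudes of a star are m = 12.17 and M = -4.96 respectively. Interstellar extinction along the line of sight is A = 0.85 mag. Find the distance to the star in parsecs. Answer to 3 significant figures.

d ≈ 18000 pc

m − M = 5 log₁₀(d/10 pc) + A  ⇒  12.17 − (-4.96) − 0.85 = 5 log₁₀(d/10)
16.280 = 5 log₁₀(d/10)
log₁₀ d = (m − M − A)/5 + 1 = 4.2560
d = 10^4.2560 = 18030 pc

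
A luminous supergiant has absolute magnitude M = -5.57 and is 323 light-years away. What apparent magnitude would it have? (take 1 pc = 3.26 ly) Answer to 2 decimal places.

d = 323 ly / 3.26 = 99.08 pc
m = M + 5 log₁₀ d − 5 = -5.57 + 5·1.9960 − 5 = -0.590

m ≈ -0.59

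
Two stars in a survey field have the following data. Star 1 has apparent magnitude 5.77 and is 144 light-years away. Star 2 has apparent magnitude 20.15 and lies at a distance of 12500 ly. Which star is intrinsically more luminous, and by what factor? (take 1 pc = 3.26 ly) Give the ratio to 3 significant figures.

Star 1: d = 144 ly / 3.26 = 44.17 pc
Star 1: M = m − 5 log₁₀ d + 5 = 5.77 − 5·1.6451 + 5 = 2.544
Star 2: d = 12500 ly / 3.26 = 3834 pc
Star 2: M = m − 5 log₁₀ d + 5 = 20.15 − 5·3.5837 + 5 = 7.232
ΔM = M_1 − M_2 = 2.544 − (7.232) = -4.687; smaller M is more luminous → Star 1.
L ratio = 10^(0.4 |ΔM|) = 10^1.875 = 74.97

Star 1 is more luminous, by a factor of 75.0.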